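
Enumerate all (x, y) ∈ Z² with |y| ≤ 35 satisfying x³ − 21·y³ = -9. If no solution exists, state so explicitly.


The equation is x³ - 21y³ = -9. For fixed y, x³ = 21·y³ − 9, so a solution requires the RHS to be a perfect cube.
Strategy: iterate y from -35 to 35, compute RHS = 21·y³ − 9, and check whether it is a (positive or negative) perfect cube.
Check small values of y:
  y = 0: RHS = -9 is not a perfect cube.
  y = 1: RHS = 12 is not a perfect cube.
  y = -1: RHS = -30 is not a perfect cube.
  y = 2: RHS = 159 is not a perfect cube.
  y = -2: RHS = -177 is not a perfect cube.
  y = 3: RHS = 558 is not a perfect cube.
  y = -3: RHS = -576 is not a perfect cube.
Continuing the search up to |y| = 35 finds no solutions either.
No (x, y) in the scanned range satisfies the equation.

No integer solutions with |y| ≤ 35.


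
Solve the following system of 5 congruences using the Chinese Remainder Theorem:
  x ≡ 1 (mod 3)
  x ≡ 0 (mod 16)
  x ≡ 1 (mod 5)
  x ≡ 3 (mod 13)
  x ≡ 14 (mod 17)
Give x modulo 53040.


Product of moduli M = 3 · 16 · 5 · 13 · 17 = 53040.
Merge one congruence at a time:
  Start: x ≡ 1 (mod 3).
  Combine with x ≡ 0 (mod 16); new modulus lcm = 48.
    Write x = 1 + 3·t and substitute into x ≡ 0 (mod 16): 3·t ≡ 0 − 1 = -1 (mod 16).
    Reduce coefficients mod 16: 3·t ≡ 15 (mod 16).
    The inverse of 3 mod 16 is 11 (since 3·11 = 33 = 2·16 + 1), so t ≡ 11·15 = 165 ≡ 5 (mod 16).
    Then x = 1 + 3·5 = 16, valid modulo lcm(3, 16) = 48: x ≡ 16 (mod 48).
  Combine with x ≡ 1 (mod 5); new modulus lcm = 240.
    Write x = 16 + 48·t and substitute into x ≡ 1 (mod 5): 48·t ≡ 1 − 16 = -15 (mod 5).
    Reduce coefficients mod 5: 3·t ≡ 0 (mod 5).
    The inverse of 3 mod 5 is 2 (since 3·2 = 6 = 1·5 + 1), so t ≡ 2·0 = 0 ≡ 0 (mod 5).
    Then x = 16 + 48·0 = 16, valid modulo lcm(48, 5) = 240: x ≡ 16 (mod 240).
  Combine with x ≡ 3 (mod 13); new modulus lcm = 3120.
    Write x = 16 + 240·t and substitute into x ≡ 3 (mod 13): 240·t ≡ 3 − 16 = -13 (mod 13).
    Reduce coefficients mod 13: 6·t ≡ 0 (mod 13).
    The inverse of 6 mod 13 is 11 (since 6·11 = 66 = 5·13 + 1), so t ≡ 11·0 = 0 ≡ 0 (mod 13).
    Then x = 16 + 240·0 = 16, valid modulo lcm(240, 13) = 3120: x ≡ 16 (mod 3120).
  Combine with x ≡ 14 (mod 17); new modulus lcm = 53040.
    Write x = 16 + 3120·t and substitute into x ≡ 14 (mod 17): 3120·t ≡ 14 − 16 = -2 (mod 17).
    Reduce coefficients mod 17: 9·t ≡ 15 (mod 17).
    The inverse of 9 mod 17 is 2 (since 9·2 = 18 = 1·17 + 1), so t ≡ 2·15 = 30 ≡ 13 (mod 17).
    Then x = 16 + 3120·13 = 40576, valid modulo lcm(3120, 17) = 53040: x ≡ 40576 (mod 53040).
Verify against each original: 40576 mod 3 = 1, 40576 mod 16 = 0, 40576 mod 5 = 1, 40576 mod 13 = 3, 40576 mod 17 = 14.

x ≡ 40576 (mod 53040).


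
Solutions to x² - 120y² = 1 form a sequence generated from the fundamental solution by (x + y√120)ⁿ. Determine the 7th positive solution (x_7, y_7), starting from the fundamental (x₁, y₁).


Step 1: Find the fundamental solution (x₁, y₁) of x² - 120y² = 1.
  Expand √120 as a continued fraction. a₀ = ⌊√120⌋ = 10; iterate m_{k+1} = d_k·a_k − m_k, d_{k+1} = (120 − m_{k+1}²)/d_k, a_{k+1} = ⌊(a₀ + m_{k+1})/d_{k+1}⌋ (starting m₀ = 0, d₀ = 1), with convergents p_k = a_k·p_{k-1} + p_{k-2}, q_k = a_k·q_{k-1} + q_{k-2} (p₋₁ = 1, q₋₁ = 0):
  k = 0: a₀ = 10; p₀/q₀ = 10/1; p₀² − 120·q₀² = 100 − 120 = -20.
  k = 1: m = 10, d = 20, a = ⌊(10 + 10)/20⌋ = 1; p/q = (1·10 + 1)/(1·1 + 0) = 11/1; p² − 120·q² = 121 − 120 = 1.
  The first convergent with p² − 120·q² = 1 gives the fundamental solution (x₁, y₁) = (11, 1).
Step 2: Apply the recurrence (x_{n+1}, y_{n+1}) = (x₁x_n + 120y₁y_n, x₁y_n + y₁x_n) repeatedly.
  From (x_1, y_1) = (11, 1): x_2 = 11·11 + 120·1·1 = 241; y_2 = 11·1 + 1·11 = 22.
  From (x_2, y_2) = (241, 22): x_3 = 11·241 + 120·1·22 = 5291; y_3 = 11·22 + 1·241 = 483.
  From (x_3, y_3) = (5291, 483): x_4 = 11·5291 + 120·1·483 = 116161; y_4 = 11·483 + 1·5291 = 10604.
  From (x_4, y_4) = (116161, 10604): x_5 = 11·116161 + 120·1·10604 = 2550251; y_5 = 11·10604 + 1·116161 = 232805.
  From (x_5, y_5) = (2550251, 232805): x_6 = 11·2550251 + 120·1·232805 = 55989361; y_6 = 11·232805 + 1·2550251 = 5111106.
  From (x_6, y_6) = (55989361, 5111106): x_7 = 11·55989361 + 120·1·5111106 = 1229215691; y_7 = 11·5111106 + 1·55989361 = 112211527.
Step 3: Verify x_7² - 120·y_7² = 1510971215000607481 - 1510971215000607480 = 1 (should be 1). ✓

(x_1, y_1) = (11, 1); (x_7, y_7) = (1229215691, 112211527).


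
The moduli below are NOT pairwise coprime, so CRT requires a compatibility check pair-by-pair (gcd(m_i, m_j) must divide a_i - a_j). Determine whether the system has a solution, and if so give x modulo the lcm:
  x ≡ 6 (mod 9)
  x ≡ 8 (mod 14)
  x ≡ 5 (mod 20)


Moduli 9, 14, 20 are not pairwise coprime, so CRT works modulo lcm(m_i) when all pairwise compatibility conditions hold.
Pairwise compatibility: gcd(m_i, m_j) must divide a_i - a_j for every pair.
Merge one congruence at a time:
  Start: x ≡ 6 (mod 9).
  Combine with x ≡ 8 (mod 14): gcd(9, 14) = 1; 8 - 6 = 2, which IS divisible by 1, so compatible.
    Write x = 6 + 9·t and substitute into x ≡ 8 (mod 14): 9·t ≡ 8 − 6 = 2 (mod 14).
    The inverse of 9 mod 14 is 11 (since 9·11 = 99 = 7·14 + 1), so t ≡ 11·2 = 22 ≡ 8 (mod 14).
    Then x = 6 + 9·8 = 78, valid modulo lcm(9, 14) = 126: x ≡ 78 (mod 126).
  Combine with x ≡ 5 (mod 20): gcd(126, 20) = 2, and 5 - 78 = -73 is NOT divisible by 2.
    ⇒ system is inconsistent (no integer solution).

No solution (the system is inconsistent).


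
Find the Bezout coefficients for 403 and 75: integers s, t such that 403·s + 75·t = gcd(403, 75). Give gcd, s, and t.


Euclidean algorithm on (403, 75) — divide until remainder is 0:
  403 = 5 · 75 + 28
  75 = 2 · 28 + 19
  28 = 1 · 19 + 9
  19 = 2 · 9 + 1
  9 = 9 · 1 + 0
gcd(403, 75) = 1.
Track Bezout coefficients alongside the remainders: start with r₀ = 403 = a·1 + b·0 (s = 1, t = 0) and r₁ = 75 = a·0 + b·1 (s = 0, t = 1); each new remainder r_{k+1} = r_{k-1} − q_k·r_k inherits s_{k+1} = s_{k-1} − q_k·s_k, t_{k+1} = t_{k-1} − q_k·t_k, so r_k = a·s_k + b·t_k at every step:
  q = 5: r = 28, s = 1 − 5·0 = 1, t = 0 − 5·1 = -5  (check: 403·1 + 75·(-5) = 28)
  q = 2: r = 19, s = 0 − 2·1 = -2, t = 1 − 2·(-5) = 11  (check: 403·(-2) + 75·11 = 19)
  q = 1: r = 9, s = 1 − 1·(-2) = 3, t = -5 − 1·11 = -16  (check: 403·3 + 75·(-16) = 9)
  q = 2: r = 1, s = -2 − 2·3 = -8, t = 11 − 2·(-16) = 43  (check: 403·(-8) + 75·43 = 1)
The row with r = 1 (the gcd) gives the Bezout coefficients s = -8, t = 43.
Result: 403 · (-8) + 75 · (43) = 1.

gcd(403, 75) = 1; s = -8, t = 43 (check: 403·(-8) + 75·43 = 1).


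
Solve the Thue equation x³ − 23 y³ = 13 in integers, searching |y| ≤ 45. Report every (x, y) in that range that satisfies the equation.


The equation is x³ - 23y³ = 13. For fixed y, x³ = 23·y³ + 13, so a solution requires the RHS to be a perfect cube.
Strategy: iterate y from -45 to 45, compute RHS = 23·y³ + 13, and check whether it is a (positive or negative) perfect cube.
Check small values of y:
  y = 0: RHS = 13 is not a perfect cube.
  y = 1: RHS = 36 is not a perfect cube.
  y = -1: RHS = -10 is not a perfect cube.
  y = 2: RHS = 197 is not a perfect cube.
  y = -2: RHS = -171 is not a perfect cube.
  y = 3: RHS = 634 is not a perfect cube.
  y = -3: RHS = -608 is not a perfect cube.
Continuing the search up to |y| = 45 finds no solutions either.
No (x, y) in the scanned range satisfies the equation.

No integer solutions with |y| ≤ 45.


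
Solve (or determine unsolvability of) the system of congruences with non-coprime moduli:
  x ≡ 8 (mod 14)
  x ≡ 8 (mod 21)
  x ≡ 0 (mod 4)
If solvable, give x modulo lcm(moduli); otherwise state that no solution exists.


Moduli 14, 21, 4 are not pairwise coprime, so CRT works modulo lcm(m_i) when all pairwise compatibility conditions hold.
Pairwise compatibility: gcd(m_i, m_j) must divide a_i - a_j for every pair.
Merge one congruence at a time:
  Start: x ≡ 8 (mod 14).
  Combine with x ≡ 8 (mod 21): gcd(14, 21) = 7; 8 - 8 = 0, which IS divisible by 7, so compatible.
    Write x = 8 + 14·t and substitute into x ≡ 8 (mod 21): 14·t ≡ 8 − 8 = 0 (mod 21).
    Divide the congruence (and modulus) by g = 7: 2·t ≡ 0 (mod 3).
    The inverse of 2 mod 3 is 2 (since 2·2 = 4 = 1·3 + 1), so t ≡ 2·0 = 0 ≡ 0 (mod 3).
    Then x = 8 + 14·0 = 8, valid modulo lcm(14, 21) = 42: x ≡ 8 (mod 42).
  Combine with x ≡ 0 (mod 4): gcd(42, 4) = 2; 0 - 8 = -8, which IS divisible by 2, so compatible.
    Write x = 8 + 42·t and substitute into x ≡ 0 (mod 4): 42·t ≡ 0 − 8 = -8 (mod 4).
    Divide the congruence (and modulus) by g = 2: 21·t ≡ -4 (mod 2).
    Reduce coefficients mod 2: 1·t ≡ 0 (mod 2).
    So t ≡ 0 (mod 2).
    Then x = 8 + 42·0 = 8, valid modulo lcm(42, 4) = 84: x ≡ 8 (mod 84).
Verify: 8 mod 14 = 8, 8 mod 21 = 8, 8 mod 4 = 0.

x ≡ 8 (mod 84).


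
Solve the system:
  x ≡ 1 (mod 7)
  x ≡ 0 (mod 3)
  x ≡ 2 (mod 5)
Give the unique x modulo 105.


Moduli 7, 3, 5 are pairwise coprime; by CRT there is a unique solution modulo M = 7 · 3 · 5 = 105.
Solve pairwise, accumulating the modulus:
  Start with x ≡ 1 (mod 7).
  Combine with x ≡ 0 (mod 3): since gcd(7, 3) = 1, we get a unique residue mod 21.
    Write x = 1 + 7·t and substitute into x ≡ 0 (mod 3): 7·t ≡ 0 − 1 = -1 (mod 3).
    Reduce coefficients mod 3: 1·t ≡ 2 (mod 3).
    So t ≡ 2 (mod 3).
    Then x = 1 + 7·2 = 15, valid modulo lcm(7, 3) = 21: x ≡ 15 (mod 21).
  Combine with x ≡ 2 (mod 5): since gcd(21, 5) = 1, we get a unique residue mod 105.
    Write x = 15 + 21·t and substitute into x ≡ 2 (mod 5): 21·t ≡ 2 − 15 = -13 (mod 5).
    Reduce coefficients mod 5: 1·t ≡ 2 (mod 5).
    So t ≡ 2 (mod 5).
    Then x = 15 + 21·2 = 57, valid modulo lcm(21, 5) = 105: x ≡ 57 (mod 105).
Verify: 57 mod 7 = 1 ✓, 57 mod 3 = 0 ✓, 57 mod 5 = 2 ✓.

x ≡ 57 (mod 105).


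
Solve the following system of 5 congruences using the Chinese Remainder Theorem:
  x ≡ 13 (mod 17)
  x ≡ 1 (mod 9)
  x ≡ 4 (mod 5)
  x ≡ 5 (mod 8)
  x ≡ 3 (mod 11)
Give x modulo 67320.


Product of moduli M = 17 · 9 · 5 · 8 · 11 = 67320.
Merge one congruence at a time:
  Start: x ≡ 13 (mod 17).
  Combine with x ≡ 1 (mod 9); new modulus lcm = 153.
    Write x = 13 + 17·t and substitute into x ≡ 1 (mod 9): 17·t ≡ 1 − 13 = -12 (mod 9).
    Reduce coefficients mod 9: 8·t ≡ 6 (mod 9).
    The inverse of 8 mod 9 is 8 (since 8·8 = 64 = 7·9 + 1), so t ≡ 8·6 = 48 ≡ 3 (mod 9).
    Then x = 13 + 17·3 = 64, valid modulo lcm(17, 9) = 153: x ≡ 64 (mod 153).
  Combine with x ≡ 4 (mod 5); new modulus lcm = 765.
    Write x = 64 + 153·t and substitute into x ≡ 4 (mod 5): 153·t ≡ 4 − 64 = -60 (mod 5).
    Reduce coefficients mod 5: 3·t ≡ 0 (mod 5).
    The inverse of 3 mod 5 is 2 (since 3·2 = 6 = 1·5 + 1), so t ≡ 2·0 = 0 ≡ 0 (mod 5).
    Then x = 64 + 153·0 = 64, valid modulo lcm(153, 5) = 765: x ≡ 64 (mod 765).
  Combine with x ≡ 5 (mod 8); new modulus lcm = 6120.
    Write x = 64 + 765·t and substitute into x ≡ 5 (mod 8): 765·t ≡ 5 − 64 = -59 (mod 8).
    Reduce coefficients mod 8: 5·t ≡ 5 (mod 8).
    The inverse of 5 mod 8 is 5 (since 5·5 = 25 = 3·8 + 1), so t ≡ 5·5 = 25 ≡ 1 (mod 8).
    Then x = 64 + 765·1 = 829, valid modulo lcm(765, 8) = 6120: x ≡ 829 (mod 6120).
  Combine with x ≡ 3 (mod 11); new modulus lcm = 67320.
    Write x = 829 + 6120·t and substitute into x ≡ 3 (mod 11): 6120·t ≡ 3 − 829 = -826 (mod 11).
    Reduce coefficients mod 11: 4·t ≡ 10 (mod 11).
    The inverse of 4 mod 11 is 3 (since 4·3 = 12 = 1·11 + 1), so t ≡ 3·10 = 30 ≡ 8 (mod 11).
    Then x = 829 + 6120·8 = 49789, valid modulo lcm(6120, 11) = 67320: x ≡ 49789 (mod 67320).
Verify against each original: 49789 mod 17 = 13, 49789 mod 9 = 1, 49789 mod 5 = 4, 49789 mod 8 = 5, 49789 mod 11 = 3.

x ≡ 49789 (mod 67320).


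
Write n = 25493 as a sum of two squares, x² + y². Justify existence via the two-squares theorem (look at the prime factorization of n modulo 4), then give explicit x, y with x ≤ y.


Step 1: Factor n = 25493 = 13 · 37 · 53.
Step 2: Check the mod-4 condition on each prime factor: 13 ≡ 1 (mod 4), exponent 1; 37 ≡ 1 (mod 4), exponent 1; 53 ≡ 1 (mod 4), exponent 1.
All primes ≡ 3 (mod 4) appear to even exponent (or don't appear), so by the two-squares theorem n IS expressible as a sum of two squares.
Step 3: Build a representation. Here n = 13 · 37 · 53 is a product of primes ≡ 1 (mod 4). Each prime p ≡ 1 (mod 4) is itself a sum of two squares; find a² by testing p − a² for a perfect square:
  13: 13 − 1² = 12, 13 − 2² = 9 = 3² ⇒ 13 = 2² + 3².
  37: 37 − 1² = 36 = 6² ⇒ 37 = 1² + 6².
  53: 53 − 1² = 52, 53 − 2² = 49 = 7² ⇒ 53 = 2² + 7².
  Combine using the Brahmagupta–Fibonacci identity (a² + b²)(c² + d²) = (ac − bd)² + (ad + bc)² = (ac + bd)² + (ad − bc)²:
  13 · 37 = 481: from (2² + 3²)(1² + 6²), take (2·1 − 3·6, 2·6 + 3·1) = (2 − 18, 12 + 3) = (-16, 15); dropping signs (only squares matter) gives (16, 15); check 16² + 15² = 256 + 225 = 481 ✓.
  481 · 53 = 25493: from (16² + 15²)(2² + 7²), take (16·2 − 15·7, 16·7 + 15·2) = (32 − 105, 112 + 30) = (-73, 142); dropping signs (only squares matter) gives (73, 142); check 73² + 142² = 5329 + 20164 = 25493 ✓.
Step 4: Order so x ≤ y and verify: 73² + 142² = 5329 + 20164 = 25493 = n. ✓

n = 25493 = 73² + 142² (one valid representation with x ≤ y).


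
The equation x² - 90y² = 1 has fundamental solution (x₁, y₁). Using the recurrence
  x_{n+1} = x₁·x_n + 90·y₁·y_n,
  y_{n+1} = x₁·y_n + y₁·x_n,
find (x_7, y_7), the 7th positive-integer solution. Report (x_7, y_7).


Step 1: Find the fundamental solution (x₁, y₁) of x² - 90y² = 1.
  Expand √90 as a continued fraction. a₀ = ⌊√90⌋ = 9; iterate m_{k+1} = d_k·a_k − m_k, d_{k+1} = (90 − m_{k+1}²)/d_k, a_{k+1} = ⌊(a₀ + m_{k+1})/d_{k+1}⌋ (starting m₀ = 0, d₀ = 1), with convergents p_k = a_k·p_{k-1} + p_{k-2}, q_k = a_k·q_{k-1} + q_{k-2} (p₋₁ = 1, q₋₁ = 0):
  k = 0: a₀ = 9; p₀/q₀ = 9/1; p₀² − 90·q₀² = 81 − 90 = -9.
  k = 1: m = 9, d = 9, a = ⌊(9 + 9)/9⌋ = 2; p/q = (2·9 + 1)/(2·1 + 0) = 19/2; p² − 90·q² = 361 − 360 = 1.
  The first convergent with p² − 90·q² = 1 gives the fundamental solution (x₁, y₁) = (19, 2).
Step 2: Apply the recurrence (x_{n+1}, y_{n+1}) = (x₁x_n + 90y₁y_n, x₁y_n + y₁x_n) repeatedly.
  From (x_1, y_1) = (19, 2): x_2 = 19·19 + 90·2·2 = 721; y_2 = 19·2 + 2·19 = 76.
  From (x_2, y_2) = (721, 76): x_3 = 19·721 + 90·2·76 = 27379; y_3 = 19·76 + 2·721 = 2886.
  From (x_3, y_3) = (27379, 2886): x_4 = 19·27379 + 90·2·2886 = 1039681; y_4 = 19·2886 + 2·27379 = 109592.
  From (x_4, y_4) = (1039681, 109592): x_5 = 19·1039681 + 90·2·109592 = 39480499; y_5 = 19·109592 + 2·1039681 = 4161610.
  From (x_5, y_5) = (39480499, 4161610): x_6 = 19·39480499 + 90·2·4161610 = 1499219281; y_6 = 19·4161610 + 2·39480499 = 158031588.
  From (x_6, y_6) = (1499219281, 158031588): x_7 = 19·1499219281 + 90·2·158031588 = 56930852179; y_7 = 19·158031588 + 2·1499219281 = 6001038734.
Step 3: Verify x_7² - 90·y_7² = 3241121929827149048041 - 3241121929827149048040 = 1 (should be 1). ✓

(x_1, y_1) = (19, 2); (x_7, y_7) = (56930852179, 6001038734).


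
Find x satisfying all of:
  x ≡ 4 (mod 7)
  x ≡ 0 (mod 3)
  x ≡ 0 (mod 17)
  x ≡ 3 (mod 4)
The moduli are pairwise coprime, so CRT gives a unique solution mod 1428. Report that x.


Product of moduli M = 7 · 3 · 17 · 4 = 1428.
Merge one congruence at a time:
  Start: x ≡ 4 (mod 7).
  Combine with x ≡ 0 (mod 3); new modulus lcm = 21.
    Write x = 4 + 7·t and substitute into x ≡ 0 (mod 3): 7·t ≡ 0 − 4 = -4 (mod 3).
    Reduce coefficients mod 3: 1·t ≡ 2 (mod 3).
    So t ≡ 2 (mod 3).
    Then x = 4 + 7·2 = 18, valid modulo lcm(7, 3) = 21: x ≡ 18 (mod 21).
  Combine with x ≡ 0 (mod 17); new modulus lcm = 357.
    Write x = 18 + 21·t and substitute into x ≡ 0 (mod 17): 21·t ≡ 0 − 18 = -18 (mod 17).
    Reduce coefficients mod 17: 4·t ≡ 16 (mod 17).
    The inverse of 4 mod 17 is 13 (since 4·13 = 52 = 3·17 + 1), so t ≡ 13·16 = 208 ≡ 4 (mod 17).
    Then x = 18 + 21·4 = 102, valid modulo lcm(21, 17) = 357: x ≡ 102 (mod 357).
  Combine with x ≡ 3 (mod 4); new modulus lcm = 1428.
    Write x = 102 + 357·t and substitute into x ≡ 3 (mod 4): 357·t ≡ 3 − 102 = -99 (mod 4).
    Reduce coefficients mod 4: 1·t ≡ 1 (mod 4).
    So t ≡ 1 (mod 4).
    Then x = 102 + 357·1 = 459, valid modulo lcm(357, 4) = 1428: x ≡ 459 (mod 1428).
Verify against each original: 459 mod 7 = 4, 459 mod 3 = 0, 459 mod 17 = 0, 459 mod 4 = 3.

x ≡ 459 (mod 1428).


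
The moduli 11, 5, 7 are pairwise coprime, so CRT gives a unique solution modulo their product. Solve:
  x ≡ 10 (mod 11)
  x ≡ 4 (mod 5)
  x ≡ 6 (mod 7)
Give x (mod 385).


Moduli 11, 5, 7 are pairwise coprime; by CRT there is a unique solution modulo M = 11 · 5 · 7 = 385.
Solve pairwise, accumulating the modulus:
  Start with x ≡ 10 (mod 11).
  Combine with x ≡ 4 (mod 5): since gcd(11, 5) = 1, we get a unique residue mod 55.
    Write x = 10 + 11·t and substitute into x ≡ 4 (mod 5): 11·t ≡ 4 − 10 = -6 (mod 5).
    Reduce coefficients mod 5: 1·t ≡ 4 (mod 5).
    So t ≡ 4 (mod 5).
    Then x = 10 + 11·4 = 54, valid modulo lcm(11, 5) = 55: x ≡ 54 (mod 55).
  Combine with x ≡ 6 (mod 7): since gcd(55, 7) = 1, we get a unique residue mod 385.
    Write x = 54 + 55·t and substitute into x ≡ 6 (mod 7): 55·t ≡ 6 − 54 = -48 (mod 7).
    Reduce coefficients mod 7: 6·t ≡ 1 (mod 7).
    The inverse of 6 mod 7 is 6 (since 6·6 = 36 = 5·7 + 1), so t ≡ 6·1 = 6 ≡ 6 (mod 7).
    Then x = 54 + 55·6 = 384, valid modulo lcm(55, 7) = 385: x ≡ 384 (mod 385).
Verify: 384 mod 11 = 10 ✓, 384 mod 5 = 4 ✓, 384 mod 7 = 6 ✓.

x ≡ 384 (mod 385).


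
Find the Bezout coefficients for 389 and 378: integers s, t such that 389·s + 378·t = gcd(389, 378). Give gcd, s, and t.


Euclidean algorithm on (389, 378) — divide until remainder is 0:
  389 = 1 · 378 + 11
  378 = 34 · 11 + 4
  11 = 2 · 4 + 3
  4 = 1 · 3 + 1
  3 = 3 · 1 + 0
gcd(389, 378) = 1.
Track Bezout coefficients alongside the remainders: start with r₀ = 389 = a·1 + b·0 (s = 1, t = 0) and r₁ = 378 = a·0 + b·1 (s = 0, t = 1); each new remainder r_{k+1} = r_{k-1} − q_k·r_k inherits s_{k+1} = s_{k-1} − q_k·s_k, t_{k+1} = t_{k-1} − q_k·t_k, so r_k = a·s_k + b·t_k at every step:
  q = 1: r = 11, s = 1 − 1·0 = 1, t = 0 − 1·1 = -1  (check: 389·1 + 378·(-1) = 11)
  q = 34: r = 4, s = 0 − 34·1 = -34, t = 1 − 34·(-1) = 35  (check: 389·(-34) + 378·35 = 4)
  q = 2: r = 3, s = 1 − 2·(-34) = 69, t = -1 − 2·35 = -71  (check: 389·69 + 378·(-71) = 3)
  q = 1: r = 1, s = -34 − 1·69 = -103, t = 35 − 1·(-71) = 106  (check: 389·(-103) + 378·106 = 1)
The row with r = 1 (the gcd) gives the Bezout coefficients s = -103, t = 106.
Result: 389 · (-103) + 378 · (106) = 1.

gcd(389, 378) = 1; s = -103, t = 106 (check: 389·(-103) + 378·106 = 1).


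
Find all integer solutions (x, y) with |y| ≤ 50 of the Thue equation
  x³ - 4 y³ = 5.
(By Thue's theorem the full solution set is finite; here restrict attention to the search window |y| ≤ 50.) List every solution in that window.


The equation is x³ - 4y³ = 5. For fixed y, x³ = 4·y³ + 5, so a solution requires the RHS to be a perfect cube.
Strategy: iterate y from -50 to 50, compute RHS = 4·y³ + 5, and check whether it is a (positive or negative) perfect cube.
Check small values of y:
  y = 0: RHS = 5 is not a perfect cube.
  y = 1: RHS = 9 is not a perfect cube.
  y = -1: RHS = 1 = (1)³ ⇒ x = 1 works.
  y = 2: RHS = 37 is not a perfect cube.
  y = -2: RHS = -27 = (-3)³ ⇒ x = -3 works.
  y = 3: RHS = 113 is not a perfect cube.
  y = -3: RHS = -103 is not a perfect cube.
Continuing the search up to |y| = 50 finds no further solutions beyond those listed.
Collected solutions: (1, -1), (-3, -2).

Solutions (with |y| ≤ 50): (1, -1), (-3, -2).


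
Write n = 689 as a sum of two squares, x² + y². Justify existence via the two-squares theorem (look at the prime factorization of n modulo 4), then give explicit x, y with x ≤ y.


Step 1: Factor n = 689 = 13 · 53.
Step 2: Check the mod-4 condition on each prime factor: 13 ≡ 1 (mod 4), exponent 1; 53 ≡ 1 (mod 4), exponent 1.
All primes ≡ 3 (mod 4) appear to even exponent (or don't appear), so by the two-squares theorem n IS expressible as a sum of two squares.
Step 3: Build a representation. Here n = 13 · 53 is a product of primes ≡ 1 (mod 4). Each prime p ≡ 1 (mod 4) is itself a sum of two squares; find a² by testing p − a² for a perfect square:
  13: 13 − 1² = 12, 13 − 2² = 9 = 3² ⇒ 13 = 2² + 3².
  53: 53 − 1² = 52, 53 − 2² = 49 = 7² ⇒ 53 = 2² + 7².
  Combine using the Brahmagupta–Fibonacci identity (a² + b²)(c² + d²) = (ac − bd)² + (ad + bc)² = (ac + bd)² + (ad − bc)²:
  13 · 53 = 689: from (2² + 3²)(2² + 7²), take (2·2 − 3·7, 2·7 + 3·2) = (4 − 21, 14 + 6) = (-17, 20); dropping signs (only squares matter) gives (17, 20); check 17² + 20² = 289 + 400 = 689 ✓.
Step 4: Order so x ≤ y and verify: 17² + 20² = 289 + 400 = 689 = n. ✓

n = 689 = 17² + 20² (one valid representation with x ≤ y).


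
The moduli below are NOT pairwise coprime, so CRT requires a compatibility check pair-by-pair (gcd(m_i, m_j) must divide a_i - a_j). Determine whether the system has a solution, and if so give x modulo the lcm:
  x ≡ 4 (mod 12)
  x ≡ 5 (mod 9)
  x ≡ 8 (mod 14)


Moduli 12, 9, 14 are not pairwise coprime, so CRT works modulo lcm(m_i) when all pairwise compatibility conditions hold.
Pairwise compatibility: gcd(m_i, m_j) must divide a_i - a_j for every pair.
Merge one congruence at a time:
  Start: x ≡ 4 (mod 12).
  Combine with x ≡ 5 (mod 9): gcd(12, 9) = 3, and 5 - 4 = 1 is NOT divisible by 3.
    ⇒ system is inconsistent (no integer solution).

No solution (the system is inconsistent).


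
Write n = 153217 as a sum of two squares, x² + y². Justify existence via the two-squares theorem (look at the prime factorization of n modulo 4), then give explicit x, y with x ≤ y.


Step 1: Factor n = 153217 = 37 · 41 · 101.
Step 2: Check the mod-4 condition on each prime factor: 37 ≡ 1 (mod 4), exponent 1; 41 ≡ 1 (mod 4), exponent 1; 101 ≡ 1 (mod 4), exponent 1.
All primes ≡ 3 (mod 4) appear to even exponent (or don't appear), so by the two-squares theorem n IS expressible as a sum of two squares.
Step 3: Build a representation. Here n = 37 · 41 · 101 is a product of primes ≡ 1 (mod 4). Each prime p ≡ 1 (mod 4) is itself a sum of two squares; find a² by testing p − a² for a perfect square:
  37: 37 − 1² = 36 = 6² ⇒ 37 = 1² + 6².
  41: 41 − 1² = 40, 41 − 2² = 37, 41 − 3² = 32, 41 − 4² = 25 = 5² ⇒ 41 = 4² + 5².
  101: 101 − 1² = 100 = 10² ⇒ 101 = 1² + 10².
  Combine using the Brahmagupta–Fibonacci identity (a² + b²)(c² + d²) = (ac − bd)² + (ad + bc)² = (ac + bd)² + (ad − bc)²:
  37 · 41 = 1517: from (1² + 6²)(4² + 5²), take (1·4 − 6·5, 1·5 + 6·4) = (4 − 30, 5 + 24) = (-26, 29); dropping signs (only squares matter) gives (26, 29); check 26² + 29² = 676 + 841 = 1517 ✓.
  1517 · 101 = 153217: from (26² + 29²)(1² + 10²), take (26·1 − 29·10, 26·10 + 29·1) = (26 − 290, 260 + 29) = (-264, 289); dropping signs (only squares matter) gives (264, 289); check 264² + 289² = 69696 + 83521 = 153217 ✓.
Step 4: Order so x ≤ y and verify: 264² + 289² = 69696 + 83521 = 153217 = n. ✓

n = 153217 = 264² + 289² (one valid representation with x ≤ y).


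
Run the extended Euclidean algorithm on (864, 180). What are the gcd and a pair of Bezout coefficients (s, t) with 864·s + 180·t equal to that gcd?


Euclidean algorithm on (864, 180) — divide until remainder is 0:
  864 = 4 · 180 + 144
  180 = 1 · 144 + 36
  144 = 4 · 36 + 0
gcd(864, 180) = 36.
Track Bezout coefficients alongside the remainders: start with r₀ = 864 = a·1 + b·0 (s = 1, t = 0) and r₁ = 180 = a·0 + b·1 (s = 0, t = 1); each new remainder r_{k+1} = r_{k-1} − q_k·r_k inherits s_{k+1} = s_{k-1} − q_k·s_k, t_{k+1} = t_{k-1} − q_k·t_k, so r_k = a·s_k + b·t_k at every step:
  q = 4: r = 144, s = 1 − 4·0 = 1, t = 0 − 4·1 = -4  (check: 864·1 + 180·(-4) = 144)
  q = 1: r = 36, s = 0 − 1·1 = -1, t = 1 − 1·(-4) = 5  (check: 864·(-1) + 180·5 = 36)
The row with r = 36 (the gcd) gives the Bezout coefficients s = -1, t = 5.
Result: 864 · (-1) + 180 · (5) = 36.

gcd(864, 180) = 36; s = -1, t = 5 (check: 864·(-1) + 180·5 = 36).


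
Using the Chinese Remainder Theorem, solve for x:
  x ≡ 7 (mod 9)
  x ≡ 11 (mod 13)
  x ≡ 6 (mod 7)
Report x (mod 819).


Moduli 9, 13, 7 are pairwise coprime; by CRT there is a unique solution modulo M = 9 · 13 · 7 = 819.
Solve pairwise, accumulating the modulus:
  Start with x ≡ 7 (mod 9).
  Combine with x ≡ 11 (mod 13): since gcd(9, 13) = 1, we get a unique residue mod 117.
    Write x = 7 + 9·t and substitute into x ≡ 11 (mod 13): 9·t ≡ 11 − 7 = 4 (mod 13).
    The inverse of 9 mod 13 is 3 (since 9·3 = 27 = 2·13 + 1), so t ≡ 3·4 = 12 ≡ 12 (mod 13).
    Then x = 7 + 9·12 = 115, valid modulo lcm(9, 13) = 117: x ≡ 115 (mod 117).
  Combine with x ≡ 6 (mod 7): since gcd(117, 7) = 1, we get a unique residue mod 819.
    Write x = 115 + 117·t and substitute into x ≡ 6 (mod 7): 117·t ≡ 6 − 115 = -109 (mod 7).
    Reduce coefficients mod 7: 5·t ≡ 3 (mod 7).
    The inverse of 5 mod 7 is 3 (since 5·3 = 15 = 2·7 + 1), so t ≡ 3·3 = 9 ≡ 2 (mod 7).
    Then x = 115 + 117·2 = 349, valid modulo lcm(117, 7) = 819: x ≡ 349 (mod 819).
Verify: 349 mod 9 = 7 ✓, 349 mod 13 = 11 ✓, 349 mod 7 = 6 ✓.

x ≡ 349 (mod 819).


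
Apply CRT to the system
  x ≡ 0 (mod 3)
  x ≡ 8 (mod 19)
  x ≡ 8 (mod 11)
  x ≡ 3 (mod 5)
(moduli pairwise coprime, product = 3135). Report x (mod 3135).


Product of moduli M = 3 · 19 · 11 · 5 = 3135.
Merge one congruence at a time:
  Start: x ≡ 0 (mod 3).
  Combine with x ≡ 8 (mod 19); new modulus lcm = 57.
    Write x = 0 + 3·t and substitute into x ≡ 8 (mod 19): 3·t ≡ 8 − 0 = 8 (mod 19).
    The inverse of 3 mod 19 is 13 (since 3·13 = 39 = 2·19 + 1), so t ≡ 13·8 = 104 ≡ 9 (mod 19).
    Then x = 0 + 3·9 = 27, valid modulo lcm(3, 19) = 57: x ≡ 27 (mod 57).
  Combine with x ≡ 8 (mod 11); new modulus lcm = 627.
    Write x = 27 + 57·t and substitute into x ≡ 8 (mod 11): 57·t ≡ 8 − 27 = -19 (mod 11).
    Reduce coefficients mod 11: 2·t ≡ 3 (mod 11).
    The inverse of 2 mod 11 is 6 (since 2·6 = 12 = 1·11 + 1), so t ≡ 6·3 = 18 ≡ 7 (mod 11).
    Then x = 27 + 57·7 = 426, valid modulo lcm(57, 11) = 627: x ≡ 426 (mod 627).
  Combine with x ≡ 3 (mod 5); new modulus lcm = 3135.
    Write x = 426 + 627·t and substitute into x ≡ 3 (mod 5): 627·t ≡ 3 − 426 = -423 (mod 5).
    Reduce coefficients mod 5: 2·t ≡ 2 (mod 5).
    The inverse of 2 mod 5 is 3 (since 2·3 = 6 = 1·5 + 1), so t ≡ 3·2 = 6 ≡ 1 (mod 5).
    Then x = 426 + 627·1 = 1053, valid modulo lcm(627, 5) = 3135: x ≡ 1053 (mod 3135).
Verify against each original: 1053 mod 3 = 0, 1053 mod 19 = 8, 1053 mod 11 = 8, 1053 mod 5 = 3.

x ≡ 1053 (mod 3135).


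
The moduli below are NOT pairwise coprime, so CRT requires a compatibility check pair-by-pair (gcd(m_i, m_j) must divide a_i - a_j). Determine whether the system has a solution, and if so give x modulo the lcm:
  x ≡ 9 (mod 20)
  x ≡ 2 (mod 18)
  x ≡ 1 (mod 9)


Moduli 20, 18, 9 are not pairwise coprime, so CRT works modulo lcm(m_i) when all pairwise compatibility conditions hold.
Pairwise compatibility: gcd(m_i, m_j) must divide a_i - a_j for every pair.
Merge one congruence at a time:
  Start: x ≡ 9 (mod 20).
  Combine with x ≡ 2 (mod 18): gcd(20, 18) = 2, and 2 - 9 = -7 is NOT divisible by 2.
    ⇒ system is inconsistent (no integer solution).

No solution (the system is inconsistent).


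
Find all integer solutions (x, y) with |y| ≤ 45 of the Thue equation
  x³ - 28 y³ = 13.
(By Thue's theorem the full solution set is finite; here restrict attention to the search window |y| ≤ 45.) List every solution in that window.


The equation is x³ - 28y³ = 13. For fixed y, x³ = 28·y³ + 13, so a solution requires the RHS to be a perfect cube.
Strategy: iterate y from -45 to 45, compute RHS = 28·y³ + 13, and check whether it is a (positive or negative) perfect cube.
Check small values of y:
  y = 0: RHS = 13 is not a perfect cube.
  y = 1: RHS = 41 is not a perfect cube.
  y = -1: RHS = -15 is not a perfect cube.
  y = 2: RHS = 237 is not a perfect cube.
  y = -2: RHS = -211 is not a perfect cube.
  y = 3: RHS = 769 is not a perfect cube.
  y = -3: RHS = -743 is not a perfect cube.
Continuing the search up to |y| = 45 finds no solutions either.
No (x, y) in the scanned range satisfies the equation.

No integer solutions with |y| ≤ 45.


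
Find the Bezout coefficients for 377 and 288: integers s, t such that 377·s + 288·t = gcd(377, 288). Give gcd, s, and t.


Euclidean algorithm on (377, 288) — divide until remainder is 0:
  377 = 1 · 288 + 89
  288 = 3 · 89 + 21
  89 = 4 · 21 + 5
  21 = 4 · 5 + 1
  5 = 5 · 1 + 0
gcd(377, 288) = 1.
Track Bezout coefficients alongside the remainders: start with r₀ = 377 = a·1 + b·0 (s = 1, t = 0) and r₁ = 288 = a·0 + b·1 (s = 0, t = 1); each new remainder r_{k+1} = r_{k-1} − q_k·r_k inherits s_{k+1} = s_{k-1} − q_k·s_k, t_{k+1} = t_{k-1} − q_k·t_k, so r_k = a·s_k + b·t_k at every step:
  q = 1: r = 89, s = 1 − 1·0 = 1, t = 0 − 1·1 = -1  (check: 377·1 + 288·(-1) = 89)
  q = 3: r = 21, s = 0 − 3·1 = -3, t = 1 − 3·(-1) = 4  (check: 377·(-3) + 288·4 = 21)
  q = 4: r = 5, s = 1 − 4·(-3) = 13, t = -1 − 4·4 = -17  (check: 377·13 + 288·(-17) = 5)
  q = 4: r = 1, s = -3 − 4·13 = -55, t = 4 − 4·(-17) = 72  (check: 377·(-55) + 288·72 = 1)
The row with r = 1 (the gcd) gives the Bezout coefficients s = -55, t = 72.
Result: 377 · (-55) + 288 · (72) = 1.

gcd(377, 288) = 1; s = -55, t = 72 (check: 377·(-55) + 288·72 = 1).


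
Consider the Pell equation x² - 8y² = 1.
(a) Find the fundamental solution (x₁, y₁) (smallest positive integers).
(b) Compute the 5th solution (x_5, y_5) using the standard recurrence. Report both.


Step 1: Find the fundamental solution (x₁, y₁) of x² - 8y² = 1.
  Expand √8 as a continued fraction. a₀ = ⌊√8⌋ = 2; iterate m_{k+1} = d_k·a_k − m_k, d_{k+1} = (8 − m_{k+1}²)/d_k, a_{k+1} = ⌊(a₀ + m_{k+1})/d_{k+1}⌋ (starting m₀ = 0, d₀ = 1), with convergents p_k = a_k·p_{k-1} + p_{k-2}, q_k = a_k·q_{k-1} + q_{k-2} (p₋₁ = 1, q₋₁ = 0):
  k = 0: a₀ = 2; p₀/q₀ = 2/1; p₀² − 8·q₀² = 4 − 8 = -4.
  k = 1: m = 2, d = 4, a = ⌊(2 + 2)/4⌋ = 1; p/q = (1·2 + 1)/(1·1 + 0) = 3/1; p² − 8·q² = 9 − 8 = 1.
  The first convergent with p² − 8·q² = 1 gives the fundamental solution (x₁, y₁) = (3, 1).
Step 2: Apply the recurrence (x_{n+1}, y_{n+1}) = (x₁x_n + 8y₁y_n, x₁y_n + y₁x_n) repeatedly.
  From (x_1, y_1) = (3, 1): x_2 = 3·3 + 8·1·1 = 17; y_2 = 3·1 + 1·3 = 6.
  From (x_2, y_2) = (17, 6): x_3 = 3·17 + 8·1·6 = 99; y_3 = 3·6 + 1·17 = 35.
  From (x_3, y_3) = (99, 35): x_4 = 3·99 + 8·1·35 = 577; y_4 = 3·35 + 1·99 = 204.
  From (x_4, y_4) = (577, 204): x_5 = 3·577 + 8·1·204 = 3363; y_5 = 3·204 + 1·577 = 1189.
Step 3: Verify x_5² - 8·y_5² = 11309769 - 11309768 = 1 (should be 1). ✓

(x_1, y_1) = (3, 1); (x_5, y_5) = (3363, 1189).


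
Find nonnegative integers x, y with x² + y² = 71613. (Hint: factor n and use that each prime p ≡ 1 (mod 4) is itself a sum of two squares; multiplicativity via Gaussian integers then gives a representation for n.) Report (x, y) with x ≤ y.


Step 1: Factor n = 71613 = 3^2 · 73 · 109.
Step 2: Check the mod-4 condition on each prime factor: 3 ≡ 3 (mod 4), exponent 2 (must be even); 73 ≡ 1 (mod 4), exponent 1; 109 ≡ 1 (mod 4), exponent 1.
All primes ≡ 3 (mod 4) appear to even exponent (or don't appear), so by the two-squares theorem n IS expressible as a sum of two squares.
Step 3: Build a representation. Group n = k² · m with k = 3 and m = 73 · 109 = 7957 (a product of primes ≡ 1 (mod 4)); a representation of m scales to one of n via (k·x)² + (k·y)² = k²(x² + y²). Each prime p ≡ 1 (mod 4) is itself a sum of two squares; find a² by testing p − a² for a perfect square:
  73: 73 − 1² = 72, 73 − 2² = 69, 73 − 3² = 64 = 8² ⇒ 73 = 3² + 8².
  109: 109 − 1² = 108, 109 − 2² = 105, 109 − 3² = 100 = 10² ⇒ 109 = 3² + 10².
  Combine using the Brahmagupta–Fibonacci identity (a² + b²)(c² + d²) = (ac − bd)² + (ad + bc)² = (ac + bd)² + (ad − bc)²:
  73 · 109 = 7957: from (3² + 8²)(3² + 10²), take (3·3 − 8·10, 3·10 + 8·3) = (9 − 80, 30 + 24) = (-71, 54); dropping signs (only squares matter) gives (71, 54); check 71² + 54² = 5041 + 2916 = 7957 ✓.
  Scale by k = 3: (3·71, 3·54) = (213, 162).
Step 4: Order so x ≤ y and verify: 162² + 213² = 26244 + 45369 = 71613 = n. ✓

n = 71613 = 162² + 213² (one valid representation with x ≤ y).


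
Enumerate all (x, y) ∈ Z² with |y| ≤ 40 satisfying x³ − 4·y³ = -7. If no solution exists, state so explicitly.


The equation is x³ - 4y³ = -7. For fixed y, x³ = 4·y³ − 7, so a solution requires the RHS to be a perfect cube.
Strategy: iterate y from -40 to 40, compute RHS = 4·y³ − 7, and check whether it is a (positive or negative) perfect cube.
Check small values of y:
  y = 0: RHS = -7 is not a perfect cube.
  y = 1: RHS = -3 is not a perfect cube.
  y = -1: RHS = -11 is not a perfect cube.
  y = 2: RHS = 25 is not a perfect cube.
  y = -2: RHS = -39 is not a perfect cube.
  y = 3: RHS = 101 is not a perfect cube.
  y = -3: RHS = -115 is not a perfect cube.
Continuing the search up to |y| = 40 finds no solutions either.
No (x, y) in the scanned range satisfies the equation.

No integer solutions with |y| ≤ 40.


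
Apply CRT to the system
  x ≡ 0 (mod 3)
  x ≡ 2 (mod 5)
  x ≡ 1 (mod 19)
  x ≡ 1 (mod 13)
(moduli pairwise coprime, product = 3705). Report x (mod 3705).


Product of moduli M = 3 · 5 · 19 · 13 = 3705.
Merge one congruence at a time:
  Start: x ≡ 0 (mod 3).
  Combine with x ≡ 2 (mod 5); new modulus lcm = 15.
    Write x = 0 + 3·t and substitute into x ≡ 2 (mod 5): 3·t ≡ 2 − 0 = 2 (mod 5).
    The inverse of 3 mod 5 is 2 (since 3·2 = 6 = 1·5 + 1), so t ≡ 2·2 = 4 ≡ 4 (mod 5).
    Then x = 0 + 3·4 = 12, valid modulo lcm(3, 5) = 15: x ≡ 12 (mod 15).
  Combine with x ≡ 1 (mod 19); new modulus lcm = 285.
    Write x = 12 + 15·t and substitute into x ≡ 1 (mod 19): 15·t ≡ 1 − 12 = -11 (mod 19).
    Reduce coefficients mod 19: 15·t ≡ 8 (mod 19).
    The inverse of 15 mod 19 is 14 (since 15·14 = 210 = 11·19 + 1), so t ≡ 14·8 = 112 ≡ 17 (mod 19).
    Then x = 12 + 15·17 = 267, valid modulo lcm(15, 19) = 285: x ≡ 267 (mod 285).
  Combine with x ≡ 1 (mod 13); new modulus lcm = 3705.
    Write x = 267 + 285·t and substitute into x ≡ 1 (mod 13): 285·t ≡ 1 − 267 = -266 (mod 13).
    Reduce coefficients mod 13: 12·t ≡ 7 (mod 13).
    The inverse of 12 mod 13 is 12 (since 12·12 = 144 = 11·13 + 1), so t ≡ 12·7 = 84 ≡ 6 (mod 13).
    Then x = 267 + 285·6 = 1977, valid modulo lcm(285, 13) = 3705: x ≡ 1977 (mod 3705).
Verify against each original: 1977 mod 3 = 0, 1977 mod 5 = 2, 1977 mod 19 = 1, 1977 mod 13 = 1.

x ≡ 1977 (mod 3705).


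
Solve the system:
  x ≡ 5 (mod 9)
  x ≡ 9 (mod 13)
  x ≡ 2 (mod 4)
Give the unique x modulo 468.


Moduli 9, 13, 4 are pairwise coprime; by CRT there is a unique solution modulo M = 9 · 13 · 4 = 468.
Solve pairwise, accumulating the modulus:
  Start with x ≡ 5 (mod 9).
  Combine with x ≡ 9 (mod 13): since gcd(9, 13) = 1, we get a unique residue mod 117.
    Write x = 5 + 9·t and substitute into x ≡ 9 (mod 13): 9·t ≡ 9 − 5 = 4 (mod 13).
    The inverse of 9 mod 13 is 3 (since 9·3 = 27 = 2·13 + 1), so t ≡ 3·4 = 12 ≡ 12 (mod 13).
    Then x = 5 + 9·12 = 113, valid modulo lcm(9, 13) = 117: x ≡ 113 (mod 117).
  Combine with x ≡ 2 (mod 4): since gcd(117, 4) = 1, we get a unique residue mod 468.
    Write x = 113 + 117·t and substitute into x ≡ 2 (mod 4): 117·t ≡ 2 − 113 = -111 (mod 4).
    Reduce coefficients mod 4: 1·t ≡ 1 (mod 4).
    So t ≡ 1 (mod 4).
    Then x = 113 + 117·1 = 230, valid modulo lcm(117, 4) = 468: x ≡ 230 (mod 468).
Verify: 230 mod 9 = 5 ✓, 230 mod 13 = 9 ✓, 230 mod 4 = 2 ✓.

x ≡ 230 (mod 468).


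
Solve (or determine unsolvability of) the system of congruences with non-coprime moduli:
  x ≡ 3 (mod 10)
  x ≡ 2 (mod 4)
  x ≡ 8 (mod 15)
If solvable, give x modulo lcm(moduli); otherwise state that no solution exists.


Moduli 10, 4, 15 are not pairwise coprime, so CRT works modulo lcm(m_i) when all pairwise compatibility conditions hold.
Pairwise compatibility: gcd(m_i, m_j) must divide a_i - a_j for every pair.
Merge one congruence at a time:
  Start: x ≡ 3 (mod 10).
  Combine with x ≡ 2 (mod 4): gcd(10, 4) = 2, and 2 - 3 = -1 is NOT divisible by 2.
    ⇒ system is inconsistent (no integer solution).

No solution (the system is inconsistent).


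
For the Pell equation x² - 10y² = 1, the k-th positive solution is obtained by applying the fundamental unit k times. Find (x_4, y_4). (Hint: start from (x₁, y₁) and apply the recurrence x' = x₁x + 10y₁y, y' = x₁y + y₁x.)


Step 1: Find the fundamental solution (x₁, y₁) of x² - 10y² = 1.
  Expand √10 as a continued fraction. a₀ = ⌊√10⌋ = 3; iterate m_{k+1} = d_k·a_k − m_k, d_{k+1} = (10 − m_{k+1}²)/d_k, a_{k+1} = ⌊(a₀ + m_{k+1})/d_{k+1}⌋ (starting m₀ = 0, d₀ = 1), with convergents p_k = a_k·p_{k-1} + p_{k-2}, q_k = a_k·q_{k-1} + q_{k-2} (p₋₁ = 1, q₋₁ = 0):
  k = 0: a₀ = 3; p₀/q₀ = 3/1; p₀² − 10·q₀² = 9 − 10 = -1.
  k = 1: m = 3, d = 1, a = ⌊(3 + 3)/1⌋ = 6; p/q = (6·3 + 1)/(6·1 + 0) = 19/6; p² − 10·q² = 361 − 360 = 1.
  The first convergent with p² − 10·q² = 1 gives the fundamental solution (x₁, y₁) = (19, 6).
Step 2: Apply the recurrence (x_{n+1}, y_{n+1}) = (x₁x_n + 10y₁y_n, x₁y_n + y₁x_n) repeatedly.
  From (x_1, y_1) = (19, 6): x_2 = 19·19 + 10·6·6 = 721; y_2 = 19·6 + 6·19 = 228.
  From (x_2, y_2) = (721, 228): x_3 = 19·721 + 10·6·228 = 27379; y_3 = 19·228 + 6·721 = 8658.
  From (x_3, y_3) = (27379, 8658): x_4 = 19·27379 + 10·6·8658 = 1039681; y_4 = 19·8658 + 6·27379 = 328776.
Step 3: Verify x_4² - 10·y_4² = 1080936581761 - 1080936581760 = 1 (should be 1). ✓

(x_1, y_1) = (19, 6); (x_4, y_4) = (1039681, 328776).


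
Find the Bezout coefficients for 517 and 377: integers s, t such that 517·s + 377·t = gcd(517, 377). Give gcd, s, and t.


Euclidean algorithm on (517, 377) — divide until remainder is 0:
  517 = 1 · 377 + 140
  377 = 2 · 140 + 97
  140 = 1 · 97 + 43
  97 = 2 · 43 + 11
  43 = 3 · 11 + 10
  11 = 1 · 10 + 1
  10 = 10 · 1 + 0
gcd(517, 377) = 1.
Track Bezout coefficients alongside the remainders: start with r₀ = 517 = a·1 + b·0 (s = 1, t = 0) and r₁ = 377 = a·0 + b·1 (s = 0, t = 1); each new remainder r_{k+1} = r_{k-1} − q_k·r_k inherits s_{k+1} = s_{k-1} − q_k·s_k, t_{k+1} = t_{k-1} − q_k·t_k, so r_k = a·s_k + b·t_k at every step:
  q = 1: r = 140, s = 1 − 1·0 = 1, t = 0 − 1·1 = -1  (check: 517·1 + 377·(-1) = 140)
  q = 2: r = 97, s = 0 − 2·1 = -2, t = 1 − 2·(-1) = 3  (check: 517·(-2) + 377·3 = 97)
  q = 1: r = 43, s = 1 − 1·(-2) = 3, t = -1 − 1·3 = -4  (check: 517·3 + 377·(-4) = 43)
  q = 2: r = 11, s = -2 − 2·3 = -8, t = 3 − 2·(-4) = 11  (check: 517·(-8) + 377·11 = 11)
  q = 3: r = 10, s = 3 − 3·(-8) = 27, t = -4 − 3·11 = -37  (check: 517·27 + 377·(-37) = 10)
  q = 1: r = 1, s = -8 − 1·27 = -35, t = 11 − 1·(-37) = 48  (check: 517·(-35) + 377·48 = 1)
The row with r = 1 (the gcd) gives the Bezout coefficients s = -35, t = 48.
Result: 517 · (-35) + 377 · (48) = 1.

gcd(517, 377) = 1; s = -35, t = 48 (check: 517·(-35) + 377·48 = 1).
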